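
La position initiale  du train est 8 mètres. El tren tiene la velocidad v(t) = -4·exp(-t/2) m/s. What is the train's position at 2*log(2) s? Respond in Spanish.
Debemos encontrar la integral de nuestra ecuación de la velocidad v(t) = -4·exp(-t/2) 1 vez. La integral de la velocidad es la posición. Usando x(0) = 8, obtenemos x(t) = 8·exp(-t/2). Usando x(t) = 8·exp(-t/2) y sustituyendo t = 2*log(2), encontramos x = 4.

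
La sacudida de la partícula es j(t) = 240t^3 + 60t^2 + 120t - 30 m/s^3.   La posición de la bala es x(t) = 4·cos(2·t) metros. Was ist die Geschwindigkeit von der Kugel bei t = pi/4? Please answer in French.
Pour résoudre ceci, nous devons prendre 1 dérivée de notre équation de la position x(t) = 4·cos(2·t). En dérivant la position, nous obtenons la vitesse: v(t) = -8·sin(2·t). Nous avons la vitesse v(t) = -8·sin(2·t). En substituant t = pi/4: v(pi/4) = -8.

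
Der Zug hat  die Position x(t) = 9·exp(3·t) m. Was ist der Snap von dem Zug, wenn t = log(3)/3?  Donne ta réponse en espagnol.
Para resolver esto, necesitamos tomar 4 derivadas de nuestra ecuación de la posición x(t) = 9·exp(3·t). La derivada de la posición da la velocidad: v(t) = 27·exp(3·t). Derivando la velocidad, obtenemos la aceleración: a(t) = 81·exp(3·t). La derivada de la aceleración da la sacudida: j(t) = 243·exp(3·t). Derivando la sacudida, obtenemos el snap: s(t) = 729·exp(3·t). Tenemos el snap s(t) = 729·exp(3·t). Sustituyendo t = log(3)/3: s(log(3)/3) = 2187.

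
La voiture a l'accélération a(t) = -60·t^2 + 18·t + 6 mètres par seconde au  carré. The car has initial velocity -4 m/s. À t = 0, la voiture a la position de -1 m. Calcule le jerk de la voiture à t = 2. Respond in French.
Nous devons dériver notre équation de l'accélération a(t) = -60·t^2 + 18·t + 6 1 fois. En prenant d/dt de a(t), nous trouvons j(t) = 18 - 120·t. En utilisant j(t) = 18 - 120·t et en substituant t = 2, nous trouvons j = -222.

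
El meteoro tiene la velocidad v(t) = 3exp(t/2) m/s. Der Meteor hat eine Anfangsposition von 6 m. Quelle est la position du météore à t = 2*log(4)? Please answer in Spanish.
Partiendo de la velocidad v(t) = 3·exp(t/2), tomamos 1 antiderivada. Integrando la velocidad y usando la condición inicial x(0) = 6, obtenemos x(t) = 6·exp(t/2). Usando x(t) = 6·exp(t/2) y sustituyendo t = 2*log(4), encontramos x = 24.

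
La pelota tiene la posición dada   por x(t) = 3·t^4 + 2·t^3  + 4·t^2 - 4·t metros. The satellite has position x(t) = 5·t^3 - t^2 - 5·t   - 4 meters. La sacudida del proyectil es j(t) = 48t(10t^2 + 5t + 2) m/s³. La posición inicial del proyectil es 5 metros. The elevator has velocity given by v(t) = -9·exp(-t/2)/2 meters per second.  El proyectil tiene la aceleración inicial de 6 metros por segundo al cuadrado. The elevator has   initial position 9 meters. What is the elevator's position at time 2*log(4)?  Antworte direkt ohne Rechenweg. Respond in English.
The answer is 9/4.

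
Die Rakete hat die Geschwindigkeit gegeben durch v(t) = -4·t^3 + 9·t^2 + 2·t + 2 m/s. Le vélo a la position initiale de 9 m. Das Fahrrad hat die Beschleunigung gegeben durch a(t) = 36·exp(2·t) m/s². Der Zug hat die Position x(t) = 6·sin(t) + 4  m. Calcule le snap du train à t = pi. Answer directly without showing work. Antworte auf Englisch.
s(pi) = 0.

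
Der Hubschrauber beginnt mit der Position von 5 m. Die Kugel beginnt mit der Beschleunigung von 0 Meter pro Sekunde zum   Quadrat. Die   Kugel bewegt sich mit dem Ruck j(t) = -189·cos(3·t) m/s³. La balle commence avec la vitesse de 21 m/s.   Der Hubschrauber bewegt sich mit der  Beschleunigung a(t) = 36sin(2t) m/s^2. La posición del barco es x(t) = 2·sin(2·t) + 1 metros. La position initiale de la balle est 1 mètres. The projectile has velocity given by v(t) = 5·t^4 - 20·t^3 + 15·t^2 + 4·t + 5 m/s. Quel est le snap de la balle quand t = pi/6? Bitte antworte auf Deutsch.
Ausgehend von dem Ruck j(t) = -189·cos(3·t), nehmen wir 1 Ableitung. Die Ableitung von dem Ruck ergibt den Snap: s(t) = 567·sin(3·t). Aus der Gleichung für den Snap s(t) = 567·sin(3·t), setzen wir t = pi/6 ein und erhalten s = 567.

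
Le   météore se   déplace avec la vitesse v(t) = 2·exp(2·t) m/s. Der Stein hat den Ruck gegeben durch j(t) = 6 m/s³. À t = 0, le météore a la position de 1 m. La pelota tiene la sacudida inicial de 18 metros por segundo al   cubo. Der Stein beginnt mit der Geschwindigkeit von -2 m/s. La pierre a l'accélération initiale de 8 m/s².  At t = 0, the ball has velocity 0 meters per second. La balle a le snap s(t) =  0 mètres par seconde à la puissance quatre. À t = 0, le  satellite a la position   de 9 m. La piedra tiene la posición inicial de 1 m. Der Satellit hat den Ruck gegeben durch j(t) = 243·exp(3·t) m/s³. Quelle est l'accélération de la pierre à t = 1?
Nous devons trouver l'intégrale de notre équation du jerk j(t) = 6 1 fois. La primitive du jerk, avec a(0) = 8, donne l'accélération: a(t) = 6·t + 8. En utilisant a(t) = 6·t + 8 et en substituant t = 1, nous trouvons a = 14.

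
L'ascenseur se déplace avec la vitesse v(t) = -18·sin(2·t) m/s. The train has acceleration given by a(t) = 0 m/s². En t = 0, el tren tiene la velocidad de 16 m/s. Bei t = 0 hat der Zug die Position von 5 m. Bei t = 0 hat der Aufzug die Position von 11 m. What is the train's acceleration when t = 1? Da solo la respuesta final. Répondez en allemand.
a(1) = 0.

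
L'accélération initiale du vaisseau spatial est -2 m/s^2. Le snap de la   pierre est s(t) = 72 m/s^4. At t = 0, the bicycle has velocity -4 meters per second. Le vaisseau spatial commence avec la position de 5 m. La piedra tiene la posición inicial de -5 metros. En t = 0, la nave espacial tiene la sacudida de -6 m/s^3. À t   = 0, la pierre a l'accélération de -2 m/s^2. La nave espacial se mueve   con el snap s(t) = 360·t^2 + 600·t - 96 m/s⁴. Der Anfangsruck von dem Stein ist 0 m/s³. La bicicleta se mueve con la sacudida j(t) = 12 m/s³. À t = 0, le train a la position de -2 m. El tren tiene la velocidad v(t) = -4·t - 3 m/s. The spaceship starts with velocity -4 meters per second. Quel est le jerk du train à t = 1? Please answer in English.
To solve this, we need to take 2 derivatives of our velocity equation v(t) = -4·t - 3. The derivative of velocity gives acceleration: a(t) = -4. The derivative of acceleration gives jerk: j(t) = 0. From the given jerk equation j(t) = 0, we substitute t = 1 to get j = 0.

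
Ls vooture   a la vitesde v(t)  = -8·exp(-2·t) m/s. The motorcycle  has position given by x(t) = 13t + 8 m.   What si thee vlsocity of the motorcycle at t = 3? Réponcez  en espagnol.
Debemos derivar nuestra ecuación de la posición x(t) = 13·t + 8 1 vez. Derivando la posición, obtenemos la velocidad: v(t) = 13. Usando v(t) = 13 y sustituyendo t = 3, encontramos v = 13.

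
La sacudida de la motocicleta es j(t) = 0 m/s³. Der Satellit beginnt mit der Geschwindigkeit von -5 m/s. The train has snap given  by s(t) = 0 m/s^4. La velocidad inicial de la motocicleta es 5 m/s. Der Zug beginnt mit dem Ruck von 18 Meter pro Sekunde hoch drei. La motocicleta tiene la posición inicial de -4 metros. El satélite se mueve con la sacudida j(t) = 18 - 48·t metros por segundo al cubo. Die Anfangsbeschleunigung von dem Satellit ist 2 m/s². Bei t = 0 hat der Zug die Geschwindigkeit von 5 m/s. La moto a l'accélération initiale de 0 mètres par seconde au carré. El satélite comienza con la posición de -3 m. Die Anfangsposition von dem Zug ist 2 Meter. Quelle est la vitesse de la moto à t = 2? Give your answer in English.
To find the answer, we compute 2 integrals of j(t) = 0. Taking ∫j(t)dt and applying a(0) = 0, we find a(t) = 0. Taking ∫a(t)dt and applying v(0) = 5, we find v(t) = 5. Using v(t) = 5 and substituting t = 2, we find v = 5.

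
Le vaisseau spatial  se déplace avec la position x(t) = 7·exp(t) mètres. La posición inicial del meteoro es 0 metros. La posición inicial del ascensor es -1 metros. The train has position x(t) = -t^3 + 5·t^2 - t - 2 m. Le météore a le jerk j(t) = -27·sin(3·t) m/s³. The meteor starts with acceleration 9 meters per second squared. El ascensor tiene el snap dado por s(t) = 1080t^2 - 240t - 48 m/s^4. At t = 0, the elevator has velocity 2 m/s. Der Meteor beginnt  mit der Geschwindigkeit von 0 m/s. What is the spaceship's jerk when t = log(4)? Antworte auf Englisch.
Starting from position x(t) = 7·exp(t), we take 3 derivatives. The derivative of position gives velocity: v(t) = 7·exp(t). Differentiating velocity, we get acceleration: a(t) = 7·exp(t). Differentiating acceleration, we get jerk: j(t) = 7·exp(t). Using j(t) = 7·exp(t) and substituting t = log(4), we find j = 28.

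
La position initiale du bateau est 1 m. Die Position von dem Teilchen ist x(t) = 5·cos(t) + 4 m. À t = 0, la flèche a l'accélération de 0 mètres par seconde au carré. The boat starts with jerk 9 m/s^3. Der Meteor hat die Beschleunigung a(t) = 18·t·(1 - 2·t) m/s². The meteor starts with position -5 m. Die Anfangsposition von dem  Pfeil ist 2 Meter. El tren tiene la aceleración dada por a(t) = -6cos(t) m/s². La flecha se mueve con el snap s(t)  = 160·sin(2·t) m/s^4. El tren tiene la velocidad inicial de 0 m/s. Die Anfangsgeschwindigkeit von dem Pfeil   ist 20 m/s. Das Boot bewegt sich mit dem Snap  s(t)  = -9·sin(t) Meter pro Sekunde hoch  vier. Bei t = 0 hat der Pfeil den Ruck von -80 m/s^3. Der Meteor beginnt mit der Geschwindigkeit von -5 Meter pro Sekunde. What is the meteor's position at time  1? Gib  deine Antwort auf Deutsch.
Um dies zu lösen, müssen wir 2 Integrale unserer Gleichung für die Beschleunigung a(t) = 18·t·(1 - 2·t) finden. Mit ∫a(t)dt und Anwendung von v(0) = -5, finden wir v(t) = -12·t^3 + 9·t^2 - 5. Die Stammfunktion von der Geschwindigkeit ist die Position. Mit x(0) = -5 erhalten wir x(t) = -3·t^4 + 3·t^3 - 5·t - 5. Wir haben die Position x(t) = -3·t^4 + 3·t^3 - 5·t - 5. Durch Einsetzen von t = 1: x(1) = -10.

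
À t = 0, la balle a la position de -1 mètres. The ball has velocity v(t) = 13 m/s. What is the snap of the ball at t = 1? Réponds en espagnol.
Debemos derivar nuestra ecuación de la velocidad v(t) = 13 3 veces. La derivada de la velocidad da la aceleración: a(t) = 0. La derivada de la aceleración da la sacudida: j(t) = 0. Tomando d/dt de j(t), encontramos s(t) = 0. De la ecuación del snap s(t) = 0, sustituimos t = 1 para obtener s = 0.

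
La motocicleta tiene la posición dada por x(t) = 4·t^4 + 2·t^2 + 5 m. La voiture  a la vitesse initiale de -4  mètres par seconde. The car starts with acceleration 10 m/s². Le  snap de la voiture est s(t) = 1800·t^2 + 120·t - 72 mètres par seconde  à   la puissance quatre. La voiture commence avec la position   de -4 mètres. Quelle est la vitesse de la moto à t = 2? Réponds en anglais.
To solve this, we need to take 1 derivative of our position equation x(t) = 4·t^4 + 2·t^2 + 5. Differentiating position, we get velocity: v(t) = 16·t^3 + 4·t. From the given velocity equation v(t) = 16·t^3 + 4·t, we substitute t = 2 to get v = 136.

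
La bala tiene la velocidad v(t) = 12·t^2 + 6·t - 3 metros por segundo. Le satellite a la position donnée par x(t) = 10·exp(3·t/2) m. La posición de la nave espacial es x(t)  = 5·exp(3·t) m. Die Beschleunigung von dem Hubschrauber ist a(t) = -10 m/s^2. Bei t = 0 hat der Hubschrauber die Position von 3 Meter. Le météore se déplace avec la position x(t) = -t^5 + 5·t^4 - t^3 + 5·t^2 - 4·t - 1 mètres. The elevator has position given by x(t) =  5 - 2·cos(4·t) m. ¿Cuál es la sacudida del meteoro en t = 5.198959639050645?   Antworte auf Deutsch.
Wir müssen unsere Gleichung für die Position x(t) = -t^5 + 5·t^4 - t^3 + 5·t^2 - 4·t - 1 3-mal ableiten. Mit d/dt von x(t) finden wir v(t) = -5·t^4 + 20·t^3 - 3·t^2 + 10·t - 4. Mit d/dt von v(t) finden wir a(t) = -20·t^3 + 60·t^2 - 6·t + 10. Die Ableitung von der Beschleunigung ergibt den Ruck: j(t) = -60·t^2 + 120·t - 6. Aus der Gleichung für den Ruck j(t) = -60·t^2 + 120·t - 6, setzen wir t = 5.198959639050645 ein und erhalten j = -1003.87572302258.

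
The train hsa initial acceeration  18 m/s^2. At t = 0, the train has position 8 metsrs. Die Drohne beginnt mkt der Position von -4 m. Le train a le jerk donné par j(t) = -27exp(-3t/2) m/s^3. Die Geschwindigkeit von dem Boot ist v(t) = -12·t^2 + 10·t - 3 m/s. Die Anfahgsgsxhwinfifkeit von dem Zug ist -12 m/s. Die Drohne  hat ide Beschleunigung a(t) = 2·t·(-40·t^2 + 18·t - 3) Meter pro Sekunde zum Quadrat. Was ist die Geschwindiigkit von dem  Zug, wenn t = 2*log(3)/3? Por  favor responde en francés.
Nous devons intégrer notre équation du jerk j(t) = -27·exp(-3·t/2) 2 fois. L'intégrale du jerk, avec a(0) = 18, donne l'accélération: a(t) = 18·exp(-3·t/2). La primitive de l'accélération est la vitesse. En utilisant v(0) = -12, nous obtenons v(t) = -12·exp(-3·t/2). En utilisant v(t) = -12·exp(-3·t/2) et en substituant t = 2*log(3)/3, nous trouvons v = -4.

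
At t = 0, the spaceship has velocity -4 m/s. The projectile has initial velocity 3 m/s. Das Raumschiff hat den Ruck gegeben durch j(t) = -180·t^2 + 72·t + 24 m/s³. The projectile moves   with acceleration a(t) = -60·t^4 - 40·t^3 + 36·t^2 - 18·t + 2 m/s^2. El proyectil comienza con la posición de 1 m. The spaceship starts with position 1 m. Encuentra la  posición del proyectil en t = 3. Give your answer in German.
Wir müssen unsere Gleichung für die Beschleunigung a(t) = -60·t^4 - 40·t^3 + 36·t^2 - 18·t + 2 2-mal integrieren. Die Stammfunktion von der Beschleunigung, mit v(0) = 3, ergibt die Geschwindigkeit: v(t) = -12·t^5 - 10·t^4 + 12·t^3 - 9·t^2 + 2·t + 3. Durch Integration von der Geschwindigkeit und Verwendung der Anfangsbedingung x(0) = 1, erhalten wir x(t) = -2·t^6 - 2·t^5 + 3·t^4 - 3·t^3 + t^2 + 3·t + 1. Wir haben die Position x(t) = -2·t^6 - 2·t^5 + 3·t^4 - 3·t^3 + t^2 + 3·t + 1. Durch Einsetzen von t = 3: x(3) = -1763.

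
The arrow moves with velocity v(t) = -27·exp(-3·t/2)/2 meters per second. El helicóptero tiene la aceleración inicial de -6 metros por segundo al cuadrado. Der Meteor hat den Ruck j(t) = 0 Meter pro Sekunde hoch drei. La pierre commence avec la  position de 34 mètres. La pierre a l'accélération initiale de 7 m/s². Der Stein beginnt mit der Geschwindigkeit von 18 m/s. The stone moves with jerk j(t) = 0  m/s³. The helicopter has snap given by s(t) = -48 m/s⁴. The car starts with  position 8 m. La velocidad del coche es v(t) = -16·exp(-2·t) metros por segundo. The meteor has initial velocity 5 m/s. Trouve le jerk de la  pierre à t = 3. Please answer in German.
Aus der Gleichung für den Ruck j(t) = 0, setzen wir t = 3 ein und erhalten j = 0.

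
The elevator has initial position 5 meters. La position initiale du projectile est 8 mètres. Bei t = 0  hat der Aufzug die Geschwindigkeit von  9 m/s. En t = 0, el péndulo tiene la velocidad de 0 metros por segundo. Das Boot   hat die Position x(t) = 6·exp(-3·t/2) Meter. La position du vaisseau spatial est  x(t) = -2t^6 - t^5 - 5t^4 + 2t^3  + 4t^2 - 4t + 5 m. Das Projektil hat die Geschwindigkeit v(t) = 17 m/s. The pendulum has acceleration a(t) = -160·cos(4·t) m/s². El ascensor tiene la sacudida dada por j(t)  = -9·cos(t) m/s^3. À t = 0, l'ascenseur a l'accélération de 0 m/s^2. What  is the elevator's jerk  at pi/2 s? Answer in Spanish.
Tenemos la sacudida j(t) = -9·cos(t). Sustituyendo t = pi/2: j(pi/2) = 0.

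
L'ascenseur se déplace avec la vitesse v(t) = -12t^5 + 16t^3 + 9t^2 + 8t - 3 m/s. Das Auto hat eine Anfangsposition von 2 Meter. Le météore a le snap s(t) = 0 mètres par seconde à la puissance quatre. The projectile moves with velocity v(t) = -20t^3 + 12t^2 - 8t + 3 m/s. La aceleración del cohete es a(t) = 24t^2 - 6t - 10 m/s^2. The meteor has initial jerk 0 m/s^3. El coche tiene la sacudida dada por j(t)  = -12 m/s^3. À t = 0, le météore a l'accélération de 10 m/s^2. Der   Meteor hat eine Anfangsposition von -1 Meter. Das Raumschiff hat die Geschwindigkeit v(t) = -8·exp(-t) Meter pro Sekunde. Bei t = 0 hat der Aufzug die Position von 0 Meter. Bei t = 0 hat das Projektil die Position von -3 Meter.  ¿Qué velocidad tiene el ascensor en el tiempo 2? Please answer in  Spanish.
Usando v(t) = -12·t^5 + 16·t^3 + 9·t^2 + 8·t - 3 y sustituyendo t = 2, encontramos v = -207.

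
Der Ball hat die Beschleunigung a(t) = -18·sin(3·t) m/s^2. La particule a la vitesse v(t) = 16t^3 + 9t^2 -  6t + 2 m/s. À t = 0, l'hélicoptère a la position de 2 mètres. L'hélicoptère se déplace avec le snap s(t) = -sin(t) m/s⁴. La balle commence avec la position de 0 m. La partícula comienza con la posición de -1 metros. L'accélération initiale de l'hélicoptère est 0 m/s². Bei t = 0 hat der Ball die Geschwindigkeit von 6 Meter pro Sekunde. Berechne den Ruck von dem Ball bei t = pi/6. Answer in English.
We must differentiate our acceleration equation a(t) = -18·sin(3·t) 1 time. The derivative of acceleration gives jerk: j(t) = -54·cos(3·t). Using j(t) = -54·cos(3·t) and substituting t = pi/6, we find j = 0.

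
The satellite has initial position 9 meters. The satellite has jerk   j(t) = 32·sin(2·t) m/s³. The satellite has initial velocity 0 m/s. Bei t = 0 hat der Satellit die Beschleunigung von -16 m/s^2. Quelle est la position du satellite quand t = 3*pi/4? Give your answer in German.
Um dies zu lösen, müssen wir 3 Integrale unserer Gleichung für den Ruck j(t) = 32·sin(2·t) finden. Das Integral von dem Ruck ist die Beschleunigung. Mit a(0) = -16 erhalten wir a(t) = -16·cos(2·t). Das Integral von der Beschleunigung ist die Geschwindigkeit. Mit v(0) = 0 erhalten wir v(t) = -8·sin(2·t). Durch Integration von der Geschwindigkeit und Verwendung der Anfangsbedingung x(0) = 9, erhalten wir x(t) = 4·cos(2·t) + 5. Mit x(t) = 4·cos(2·t) + 5 und Einsetzen von t = 3*pi/4, finden wir x = 5.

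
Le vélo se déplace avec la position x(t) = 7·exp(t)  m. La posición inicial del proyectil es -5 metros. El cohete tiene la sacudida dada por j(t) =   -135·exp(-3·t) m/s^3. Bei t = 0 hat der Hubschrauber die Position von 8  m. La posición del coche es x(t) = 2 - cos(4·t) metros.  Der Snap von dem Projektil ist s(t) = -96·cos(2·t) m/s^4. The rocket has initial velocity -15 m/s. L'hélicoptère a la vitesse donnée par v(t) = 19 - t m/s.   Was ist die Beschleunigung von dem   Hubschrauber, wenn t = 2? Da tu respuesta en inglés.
Starting from velocity v(t) = 19 - t, we take 1 derivative. Taking d/dt of v(t), we find a(t) = -1. From the given acceleration equation a(t) = -1, we substitute t = 2 to get a = -1.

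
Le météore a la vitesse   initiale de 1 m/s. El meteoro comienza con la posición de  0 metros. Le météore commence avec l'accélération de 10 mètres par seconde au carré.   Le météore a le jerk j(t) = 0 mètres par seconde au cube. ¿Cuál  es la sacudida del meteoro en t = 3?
Tenemos la sacudida j(t) = 0. Sustituyendo t = 3: j(3) = 0.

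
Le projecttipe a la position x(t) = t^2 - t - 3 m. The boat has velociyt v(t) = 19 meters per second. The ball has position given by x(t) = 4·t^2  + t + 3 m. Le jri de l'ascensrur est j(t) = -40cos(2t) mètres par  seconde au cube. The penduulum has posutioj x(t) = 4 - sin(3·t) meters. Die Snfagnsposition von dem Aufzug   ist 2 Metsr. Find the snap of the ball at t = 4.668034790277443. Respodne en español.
Para resolver esto, necesitamos tomar 4 derivadas de nuestra ecuación de la posición x(t) = 4·t^2 + t + 3. La derivada de la posición da la velocidad: v(t) = 8·t + 1. Tomando d/dt de v(t), encontramos a(t) = 8. Tomando d/dt de a(t), encontramos j(t) = 0. Derivando la sacudida, obtenemos el snap: s(t) = 0. Usando s(t) = 0 y sustituyendo t = 4.668034790277443, encontramos s = 0.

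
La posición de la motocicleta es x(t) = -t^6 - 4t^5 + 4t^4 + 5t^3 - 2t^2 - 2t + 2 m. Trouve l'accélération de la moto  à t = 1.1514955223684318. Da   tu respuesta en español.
Debemos derivar nuestra ecuación de la posición x(t) = -t^6 - 4·t^5 + 4·t^4 + 5·t^3 - 2·t^2 - 2·t + 2 2 veces. Derivando la posición, obtenemos la velocidad: v(t) = -6·t^5 - 20·t^4 + 16·t^3 + 15·t^2 - 4·t - 2. Derivando la velocidad, obtenemos la aceleración: a(t) = -30·t^4 - 80·t^3 + 48·t^2 + 30·t - 4. De la ecuación de la aceleración a(t) = -30·t^4 - 80·t^3 + 48·t^2 + 30·t - 4, sustituimos t = 1.1514955223684318 para obtener a = -80.6988783598373.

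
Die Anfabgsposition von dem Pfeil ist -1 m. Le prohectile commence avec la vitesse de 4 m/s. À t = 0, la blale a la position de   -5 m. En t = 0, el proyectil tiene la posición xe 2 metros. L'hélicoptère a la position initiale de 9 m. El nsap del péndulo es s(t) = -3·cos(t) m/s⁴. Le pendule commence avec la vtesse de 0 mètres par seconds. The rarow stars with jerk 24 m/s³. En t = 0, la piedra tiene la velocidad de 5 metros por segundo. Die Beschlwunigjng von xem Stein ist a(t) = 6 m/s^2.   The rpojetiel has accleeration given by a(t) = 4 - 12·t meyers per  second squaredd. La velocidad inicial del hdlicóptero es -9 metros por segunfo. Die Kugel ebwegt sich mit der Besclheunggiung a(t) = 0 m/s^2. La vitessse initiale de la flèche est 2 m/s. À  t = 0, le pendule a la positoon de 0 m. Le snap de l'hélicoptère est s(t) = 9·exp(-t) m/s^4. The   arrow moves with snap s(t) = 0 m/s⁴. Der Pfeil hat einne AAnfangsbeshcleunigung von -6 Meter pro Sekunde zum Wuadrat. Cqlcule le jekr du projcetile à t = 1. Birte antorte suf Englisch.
Starting from acceleration a(t) = 4 - 12·t, we take 1 derivative. Differentiating acceleration, we get jerk: j(t) = -12. We have jerk j(t) = -12. Substituting t = 1: j(1) = -12.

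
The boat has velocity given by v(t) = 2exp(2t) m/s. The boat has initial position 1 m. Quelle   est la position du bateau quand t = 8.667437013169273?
En partant de la vitesse v(t) = 2·exp(2·t), nous prenons 1 primitive. L'intégrale de la vitesse, avec x(0) = 1, donne la position: x(t) = exp(2·t). En utilisant x(t) = exp(2·t) et en substituant t = 8.667437013169273, nous trouvons x = 33762930.4494841.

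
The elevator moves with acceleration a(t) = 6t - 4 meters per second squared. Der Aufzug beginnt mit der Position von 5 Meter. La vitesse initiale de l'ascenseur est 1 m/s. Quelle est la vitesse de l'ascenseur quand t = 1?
Nous devons trouver la primitive de notre équation de l'accélération a(t) = 6·t - 4 1 fois. La primitive de l'accélération, avec v(0) = 1, donne la vitesse: v(t) = 3·t^2 - 4·t + 1. En utilisant v(t) = 3·t^2 - 4·t + 1 et en substituant t = 1, nous trouvons v = 0.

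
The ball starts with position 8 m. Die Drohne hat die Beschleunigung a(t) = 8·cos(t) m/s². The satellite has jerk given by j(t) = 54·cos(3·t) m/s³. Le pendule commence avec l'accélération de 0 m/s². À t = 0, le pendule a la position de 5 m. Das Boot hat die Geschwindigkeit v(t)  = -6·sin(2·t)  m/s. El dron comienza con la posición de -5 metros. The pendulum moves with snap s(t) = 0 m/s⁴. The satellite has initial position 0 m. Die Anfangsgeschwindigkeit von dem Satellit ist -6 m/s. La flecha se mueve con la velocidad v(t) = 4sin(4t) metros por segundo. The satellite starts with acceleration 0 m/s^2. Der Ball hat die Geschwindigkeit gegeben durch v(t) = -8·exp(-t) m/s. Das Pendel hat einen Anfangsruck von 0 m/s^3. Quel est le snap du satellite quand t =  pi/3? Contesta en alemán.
Ausgehend von dem Ruck j(t) = 54·cos(3·t), nehmen wir 1 Ableitung. Mit d/dt von j(t) finden wir s(t) = -162·sin(3·t). Mit s(t) = -162·sin(3·t) und Einsetzen von t = pi/3, finden wir s = 0.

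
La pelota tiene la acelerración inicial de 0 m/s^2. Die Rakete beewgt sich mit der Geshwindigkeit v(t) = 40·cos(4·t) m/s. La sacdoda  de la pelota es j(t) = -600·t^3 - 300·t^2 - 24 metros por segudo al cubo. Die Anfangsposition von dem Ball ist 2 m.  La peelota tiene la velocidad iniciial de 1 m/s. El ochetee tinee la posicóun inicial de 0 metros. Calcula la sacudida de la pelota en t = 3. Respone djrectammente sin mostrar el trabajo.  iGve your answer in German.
Der Ruck bei t = 3 ist j = -18924.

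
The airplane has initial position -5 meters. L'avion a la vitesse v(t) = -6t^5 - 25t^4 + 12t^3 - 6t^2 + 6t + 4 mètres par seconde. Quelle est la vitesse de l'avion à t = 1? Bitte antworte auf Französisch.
De l'équation de la vitesse v(t) = -6·t^5 - 25·t^4 + 12·t^3 - 6·t^2 + 6·t + 4, nous substituons t = 1 pour obtenir v = -15.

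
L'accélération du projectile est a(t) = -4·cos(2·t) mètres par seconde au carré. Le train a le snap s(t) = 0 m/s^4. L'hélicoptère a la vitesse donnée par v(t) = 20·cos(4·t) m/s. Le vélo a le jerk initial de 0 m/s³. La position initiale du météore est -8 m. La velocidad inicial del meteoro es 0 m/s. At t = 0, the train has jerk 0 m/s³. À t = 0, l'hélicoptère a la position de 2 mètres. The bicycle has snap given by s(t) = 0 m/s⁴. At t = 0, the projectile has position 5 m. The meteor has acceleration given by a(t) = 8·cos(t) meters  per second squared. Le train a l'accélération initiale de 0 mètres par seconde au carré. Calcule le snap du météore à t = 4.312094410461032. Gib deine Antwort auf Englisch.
Starting from acceleration a(t) = 8·cos(t), we take 2 derivatives. The derivative of acceleration gives jerk: j(t) = -8·sin(t). Differentiating jerk, we get snap: s(t) = -8·cos(t). We have snap s(t) = -8·cos(t). Substituting t = 4.312094410461032: s(4.312094410461032) = 3.11751713820975.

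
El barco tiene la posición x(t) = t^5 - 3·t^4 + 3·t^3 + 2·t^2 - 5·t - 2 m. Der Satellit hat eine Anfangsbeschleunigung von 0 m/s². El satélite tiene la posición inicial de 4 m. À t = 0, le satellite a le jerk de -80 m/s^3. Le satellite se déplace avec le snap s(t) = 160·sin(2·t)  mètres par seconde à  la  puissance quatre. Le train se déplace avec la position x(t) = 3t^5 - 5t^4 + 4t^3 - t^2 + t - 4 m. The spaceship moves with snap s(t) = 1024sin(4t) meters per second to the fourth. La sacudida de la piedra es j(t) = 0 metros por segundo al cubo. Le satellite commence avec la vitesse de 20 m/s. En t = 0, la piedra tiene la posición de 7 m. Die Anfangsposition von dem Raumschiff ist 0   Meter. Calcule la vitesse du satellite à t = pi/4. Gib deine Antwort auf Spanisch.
Para resolver esto, necesitamos tomar 3 antiderivadas de nuestra ecuación del snap s(t) = 160·sin(2·t). La integral del snap, con j(0) = -80, da la sacudida: j(t) = -80·cos(2·t). La integral de la sacudida, con a(0) = 0, da la aceleración: a(t) = -40·sin(2·t). La antiderivada de la aceleración, con v(0) = 20, da la velocidad: v(t) = 20·cos(2·t). De la ecuación de la velocidad v(t) = 20·cos(2·t), sustituimos t = pi/4 para obtener v = 0.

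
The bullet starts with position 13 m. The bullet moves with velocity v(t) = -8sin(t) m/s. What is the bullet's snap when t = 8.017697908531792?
To solve this, we need to take 3 derivatives of our velocity equation v(t) = -8·sin(t). Differentiating velocity, we get acceleration: a(t) = -8·cos(t). Taking d/dt of a(t), we find j(t) = 8·sin(t). Differentiating jerk, we get snap: s(t) = 8·cos(t). From the given snap equation s(t) = 8·cos(t), we substitute t = 8.017697908531792 to get s = -1.30388724526803.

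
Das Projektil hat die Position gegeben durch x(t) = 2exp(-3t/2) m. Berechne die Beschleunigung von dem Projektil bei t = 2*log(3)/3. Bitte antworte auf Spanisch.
Debemos derivar nuestra ecuación de la posición x(t) = 2·exp(-3·t/2) 2 veces. Derivando la posición, obtenemos la velocidad: v(t) = -3·exp(-3·t/2). Derivando la velocidad, obtenemos la aceleración: a(t) = 9·exp(-3·t/2)/2. Tenemos la aceleración a(t) = 9·exp(-3·t/2)/2. Sustituyendo t = 2*log(3)/3: a(2*log(3)/3) = 3/2.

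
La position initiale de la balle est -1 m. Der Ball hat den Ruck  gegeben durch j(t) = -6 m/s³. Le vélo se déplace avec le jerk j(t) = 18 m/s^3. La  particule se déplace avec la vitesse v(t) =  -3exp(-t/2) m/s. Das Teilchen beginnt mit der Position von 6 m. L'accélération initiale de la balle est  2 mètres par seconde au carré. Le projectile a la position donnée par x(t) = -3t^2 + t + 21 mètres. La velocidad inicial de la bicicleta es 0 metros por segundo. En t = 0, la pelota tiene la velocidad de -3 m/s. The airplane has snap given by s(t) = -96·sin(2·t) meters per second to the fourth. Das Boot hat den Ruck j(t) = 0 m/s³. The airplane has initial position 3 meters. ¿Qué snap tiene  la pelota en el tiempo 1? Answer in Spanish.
Para resolver esto, necesitamos tomar 1 derivada de nuestra ecuación de la sacudida j(t) = -6. Derivando la sacudida, obtenemos el snap: s(t) = 0. Tenemos el snap s(t) = 0. Sustituyendo t = 1: s(1) = 0.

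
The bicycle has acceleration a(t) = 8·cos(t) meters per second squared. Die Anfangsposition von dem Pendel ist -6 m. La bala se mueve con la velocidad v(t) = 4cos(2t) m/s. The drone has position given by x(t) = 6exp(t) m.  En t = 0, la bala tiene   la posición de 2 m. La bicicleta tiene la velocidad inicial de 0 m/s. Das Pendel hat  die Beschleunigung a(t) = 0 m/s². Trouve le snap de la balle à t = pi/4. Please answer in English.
Starting from velocity v(t) = 4·cos(2·t), we take 3 derivatives. Taking d/dt of v(t), we find a(t) = -8·sin(2·t). Differentiating acceleration, we get jerk: j(t) = -16·cos(2·t). Taking d/dt of j(t), we find s(t) = 32·sin(2·t). From the given snap equation s(t) = 32·sin(2·t), we substitute t = pi/4 to get s = 32.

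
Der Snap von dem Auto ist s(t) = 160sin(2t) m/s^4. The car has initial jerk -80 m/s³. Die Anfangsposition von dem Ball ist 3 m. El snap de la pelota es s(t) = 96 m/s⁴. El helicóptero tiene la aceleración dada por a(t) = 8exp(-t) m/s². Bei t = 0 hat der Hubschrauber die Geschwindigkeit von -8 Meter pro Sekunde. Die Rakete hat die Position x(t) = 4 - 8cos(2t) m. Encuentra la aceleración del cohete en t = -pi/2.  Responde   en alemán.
Wir müssen unsere Gleichung für die Position x(t) = 4 - 8·cos(2·t) 2-mal ableiten. Die Ableitung von der Position ergibt die Geschwindigkeit: v(t) = 16·sin(2·t). Die Ableitung von der Geschwindigkeit ergibt die Beschleunigung: a(t) = 32·cos(2·t). Mit a(t) = 32·cos(2·t) und Einsetzen von t = -pi/2, finden wir a = -32.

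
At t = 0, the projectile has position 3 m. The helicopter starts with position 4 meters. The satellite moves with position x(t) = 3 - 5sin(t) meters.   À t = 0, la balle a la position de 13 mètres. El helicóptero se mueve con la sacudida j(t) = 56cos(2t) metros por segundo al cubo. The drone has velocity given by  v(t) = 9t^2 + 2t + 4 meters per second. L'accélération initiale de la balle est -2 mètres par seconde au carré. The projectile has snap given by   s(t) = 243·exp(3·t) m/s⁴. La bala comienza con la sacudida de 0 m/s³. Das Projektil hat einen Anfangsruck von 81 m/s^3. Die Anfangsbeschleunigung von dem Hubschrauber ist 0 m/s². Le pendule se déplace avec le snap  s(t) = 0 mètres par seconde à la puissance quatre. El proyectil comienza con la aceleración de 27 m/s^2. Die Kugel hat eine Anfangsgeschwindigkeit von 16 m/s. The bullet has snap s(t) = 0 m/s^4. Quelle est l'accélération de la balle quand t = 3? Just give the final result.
L'accélération à t = 3 est a = -2.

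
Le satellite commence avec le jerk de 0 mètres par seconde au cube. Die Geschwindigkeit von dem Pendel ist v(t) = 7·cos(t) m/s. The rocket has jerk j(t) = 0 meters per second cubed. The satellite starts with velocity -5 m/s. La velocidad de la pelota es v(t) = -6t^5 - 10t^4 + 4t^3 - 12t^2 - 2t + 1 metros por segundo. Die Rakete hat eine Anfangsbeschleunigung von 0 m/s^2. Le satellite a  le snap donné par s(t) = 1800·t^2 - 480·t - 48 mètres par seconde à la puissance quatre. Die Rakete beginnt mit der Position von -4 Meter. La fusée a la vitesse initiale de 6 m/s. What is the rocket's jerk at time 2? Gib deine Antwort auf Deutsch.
Mit j(t) = 0 und Einsetzen von t = 2, finden wir j = 0.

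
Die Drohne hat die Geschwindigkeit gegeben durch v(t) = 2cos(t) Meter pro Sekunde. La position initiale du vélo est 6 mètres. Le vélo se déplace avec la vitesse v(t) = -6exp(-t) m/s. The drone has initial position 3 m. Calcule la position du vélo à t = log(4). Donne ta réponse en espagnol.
Partiendo de la velocidad v(t) = -6·exp(-t), tomamos 1 integral. La integral de la velocidad, con x(0) = 6, da la posición: x(t) = 6·exp(-t). Usando x(t) = 6·exp(-t) y sustituyendo t = log(4), encontramos x = 3/2.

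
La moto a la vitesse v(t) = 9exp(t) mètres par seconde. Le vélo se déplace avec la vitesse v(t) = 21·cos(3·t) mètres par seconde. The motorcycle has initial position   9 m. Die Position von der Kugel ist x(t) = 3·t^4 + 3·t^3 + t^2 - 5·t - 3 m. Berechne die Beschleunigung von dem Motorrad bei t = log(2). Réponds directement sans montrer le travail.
Die Antwort ist 18.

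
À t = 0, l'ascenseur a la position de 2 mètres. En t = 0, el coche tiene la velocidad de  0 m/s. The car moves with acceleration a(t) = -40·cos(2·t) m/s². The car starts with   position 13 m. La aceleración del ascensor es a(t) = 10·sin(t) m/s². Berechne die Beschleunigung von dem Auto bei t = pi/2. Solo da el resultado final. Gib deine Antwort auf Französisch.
La réponse est 40.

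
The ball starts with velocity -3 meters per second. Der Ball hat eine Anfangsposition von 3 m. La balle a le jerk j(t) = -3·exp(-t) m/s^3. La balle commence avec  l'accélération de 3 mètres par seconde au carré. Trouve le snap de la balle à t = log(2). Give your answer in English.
Starting from jerk j(t) = -3·exp(-t), we take 1 derivative. The derivative of jerk gives snap: s(t) = 3·exp(-t). From the given snap equation s(t) = 3·exp(-t), we substitute t = log(2) to get s = 3/2.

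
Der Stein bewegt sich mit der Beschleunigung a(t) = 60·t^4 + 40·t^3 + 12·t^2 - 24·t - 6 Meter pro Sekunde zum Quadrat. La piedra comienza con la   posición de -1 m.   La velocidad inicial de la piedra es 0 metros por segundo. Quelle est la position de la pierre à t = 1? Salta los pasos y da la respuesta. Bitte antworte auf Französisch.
La réponse est -3.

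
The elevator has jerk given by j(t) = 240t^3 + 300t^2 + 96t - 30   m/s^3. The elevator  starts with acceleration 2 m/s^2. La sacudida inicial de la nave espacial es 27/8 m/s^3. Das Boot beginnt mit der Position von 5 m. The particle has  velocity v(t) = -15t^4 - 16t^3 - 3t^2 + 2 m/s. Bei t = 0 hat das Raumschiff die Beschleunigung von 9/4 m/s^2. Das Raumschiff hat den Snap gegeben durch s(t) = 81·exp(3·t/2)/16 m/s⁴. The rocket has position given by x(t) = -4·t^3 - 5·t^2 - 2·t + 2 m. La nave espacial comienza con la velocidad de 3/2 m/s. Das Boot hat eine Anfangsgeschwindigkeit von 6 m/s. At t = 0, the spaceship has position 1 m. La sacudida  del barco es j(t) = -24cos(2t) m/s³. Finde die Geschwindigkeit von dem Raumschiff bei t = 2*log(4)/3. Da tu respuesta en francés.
Nous devons intégrer notre équation du snap s(t) = 81·exp(3·t/2)/16 3 fois. L'intégrale du snap est le jerk. En utilisant j(0) = 27/8, nous obtenons j(t) = 27·exp(3·t/2)/8. L'intégrale du jerk est l'accélération. En utilisant a(0) = 9/4, nous obtenons a(t) = 9·exp(3·t/2)/4. La primitive de l'accélération, avec v(0) = 3/2, donne la vitesse: v(t) = 3·exp(3·t/2)/2. En utilisant v(t) = 3·exp(3·t/2)/2 et en substituant t = 2*log(4)/3, nous trouvons v = 6.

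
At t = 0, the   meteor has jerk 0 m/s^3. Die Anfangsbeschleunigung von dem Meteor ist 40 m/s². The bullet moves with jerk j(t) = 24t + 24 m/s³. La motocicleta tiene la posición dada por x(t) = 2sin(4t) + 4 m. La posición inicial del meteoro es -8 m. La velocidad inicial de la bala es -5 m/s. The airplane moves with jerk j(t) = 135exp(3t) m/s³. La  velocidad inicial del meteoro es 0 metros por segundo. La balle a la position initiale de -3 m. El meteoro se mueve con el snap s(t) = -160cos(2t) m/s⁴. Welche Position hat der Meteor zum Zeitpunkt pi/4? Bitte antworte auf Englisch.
We must find the antiderivative of our snap equation s(t) = -160·cos(2·t) 4 times. The antiderivative of snap, with j(0) = 0, gives jerk: j(t) = -80·sin(2·t). Taking ∫j(t)dt and applying a(0) = 40, we find a(t) = 40·cos(2·t). Finding the integral of a(t) and using v(0) = 0: v(t) = 20·sin(2·t). Integrating velocity and using the initial condition x(0) = -8, we get x(t) = 2 - 10·cos(2·t). From the given position equation x(t) = 2 - 10·cos(2·t), we substitute t = pi/4 to get x = 2.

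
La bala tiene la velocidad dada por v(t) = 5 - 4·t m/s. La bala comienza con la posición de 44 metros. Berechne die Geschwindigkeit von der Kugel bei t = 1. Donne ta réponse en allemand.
Mit v(t) = 5 - 4·t und Einsetzen von t = 1, finden wir v = 1.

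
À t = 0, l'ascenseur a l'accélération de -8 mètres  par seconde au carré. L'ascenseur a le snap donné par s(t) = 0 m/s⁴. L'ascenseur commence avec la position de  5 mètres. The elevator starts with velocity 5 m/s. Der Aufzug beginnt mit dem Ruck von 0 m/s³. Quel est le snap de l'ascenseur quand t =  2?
Nous avons le snap s(t) = 0. En substituant t = 2: s(2) = 0.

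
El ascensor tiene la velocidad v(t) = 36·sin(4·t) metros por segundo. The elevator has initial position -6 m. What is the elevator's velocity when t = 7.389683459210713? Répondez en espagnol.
Tenemos la velocidad v(t) = 36·sin(4·t). Sustituyendo t = 7.389683459210713: v(7.389683459210713) = -34.5336522018709.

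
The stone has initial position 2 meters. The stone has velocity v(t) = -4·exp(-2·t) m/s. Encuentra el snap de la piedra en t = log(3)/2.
Partiendo de la velocidad v(t) = -4·exp(-2·t), tomamos 3 derivadas. La derivada de la velocidad da la aceleración: a(t) = 8·exp(-2·t). Derivando la aceleración, obtenemos la sacudida: j(t) = -16·exp(-2·t). Tomando d/dt de j(t), encontramos s(t) = 32·exp(-2·t). Usando s(t) = 32·exp(-2·t) y sustituyendo t = log(3)/2, encontramos s = 32/3.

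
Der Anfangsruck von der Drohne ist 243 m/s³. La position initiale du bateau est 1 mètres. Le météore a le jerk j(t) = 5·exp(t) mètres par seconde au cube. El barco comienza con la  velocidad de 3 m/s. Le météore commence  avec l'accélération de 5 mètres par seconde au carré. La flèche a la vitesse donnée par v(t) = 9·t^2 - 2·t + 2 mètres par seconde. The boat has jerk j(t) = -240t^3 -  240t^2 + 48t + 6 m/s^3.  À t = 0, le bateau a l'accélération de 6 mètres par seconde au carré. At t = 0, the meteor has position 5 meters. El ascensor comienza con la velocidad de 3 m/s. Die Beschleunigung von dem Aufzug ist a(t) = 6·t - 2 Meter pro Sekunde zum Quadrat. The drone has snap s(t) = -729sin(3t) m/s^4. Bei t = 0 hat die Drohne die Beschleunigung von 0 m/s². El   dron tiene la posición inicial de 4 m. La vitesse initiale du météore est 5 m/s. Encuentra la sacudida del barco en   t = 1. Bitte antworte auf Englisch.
From the given jerk equation j(t) = -240·t^3 - 240·t^2 + 48·t + 6, we substitute t = 1 to get j = -426.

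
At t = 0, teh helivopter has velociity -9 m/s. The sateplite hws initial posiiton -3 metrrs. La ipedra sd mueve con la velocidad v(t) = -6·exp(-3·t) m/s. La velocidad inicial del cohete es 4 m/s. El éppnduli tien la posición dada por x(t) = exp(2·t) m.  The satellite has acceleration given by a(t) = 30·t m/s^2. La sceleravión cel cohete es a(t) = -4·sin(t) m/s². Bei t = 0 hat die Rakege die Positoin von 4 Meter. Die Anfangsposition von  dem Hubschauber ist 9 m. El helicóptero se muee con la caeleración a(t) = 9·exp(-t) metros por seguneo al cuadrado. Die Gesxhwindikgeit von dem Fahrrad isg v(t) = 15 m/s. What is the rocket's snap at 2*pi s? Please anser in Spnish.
Debemos derivar nuestra ecuación de la aceleración a(t) = -4·sin(t) 2 veces. Derivando la aceleración, obtenemos la sacudida: j(t) = -4·cos(t). Derivando la sacudida, obtenemos el snap: s(t) = 4·sin(t). Tenemos el snap s(t) = 4·sin(t). Sustituyendo t = 2*pi: s(2*pi) = 0.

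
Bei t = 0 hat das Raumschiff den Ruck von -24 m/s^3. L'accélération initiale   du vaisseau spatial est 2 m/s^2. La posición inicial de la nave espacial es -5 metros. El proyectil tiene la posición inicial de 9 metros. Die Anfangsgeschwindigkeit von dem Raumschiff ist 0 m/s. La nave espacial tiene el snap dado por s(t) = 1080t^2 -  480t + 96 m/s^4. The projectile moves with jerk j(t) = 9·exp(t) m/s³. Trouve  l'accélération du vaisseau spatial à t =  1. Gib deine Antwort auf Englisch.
We must find the antiderivative of our snap equation s(t) = 1080·t^2 - 480·t + 96 2 times. Integrating snap and using the initial condition j(0) = -24, we get j(t) = 360·t^3 - 240·t^2 + 96·t - 24. Integrating jerk and using the initial condition a(0) = 2, we get a(t) = 90·t^4 - 80·t^3 + 48·t^2 - 24·t + 2. From the given acceleration equation a(t) = 90·t^4 - 80·t^3 + 48·t^2 - 24·t + 2, we substitute t = 1 to get a = 36.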